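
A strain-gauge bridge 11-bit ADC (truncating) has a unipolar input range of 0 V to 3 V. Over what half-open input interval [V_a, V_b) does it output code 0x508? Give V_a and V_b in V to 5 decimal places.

[1.88672 V, 1.88818 V)

LSB = 3/2^11 = 1.465 mV.
Code 0x508 = 1288 decimal.
V_a = V_low + 1288·LSB = 1.88672 V; V_b = V_low + 1289·LSB = 1.88818 V.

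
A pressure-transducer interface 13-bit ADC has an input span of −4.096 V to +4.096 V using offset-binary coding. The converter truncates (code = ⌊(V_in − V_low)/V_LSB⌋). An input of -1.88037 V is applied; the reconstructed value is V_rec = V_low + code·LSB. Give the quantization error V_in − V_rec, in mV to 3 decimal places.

Step size: 8.192 V ÷ 2^13 = 1.000 mV.
(V_in − V_low)/LSB = (-1.88037 − (−4.096))/0.001 = 2215.6300 → code 2215 (floor).
V_rec = (−4.096) + 2215·0.001 = -1.881 V.
Error = -1.88037 − (−1.881) = 0.00063 V = 0.630 mV.

0.630 mV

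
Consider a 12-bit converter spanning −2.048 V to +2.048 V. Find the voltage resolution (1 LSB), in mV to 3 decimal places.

Full-scale span = 4.096 V.
LSB = 4.096 / 2^12 = 4.096 / 4096 = 0.001 V = 1.000 mV.

1.000 mV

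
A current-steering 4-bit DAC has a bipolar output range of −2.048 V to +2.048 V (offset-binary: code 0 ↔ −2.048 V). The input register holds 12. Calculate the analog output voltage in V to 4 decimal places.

LSB = 4.096 V / 2^4 = 256.000 mV.
V_out = (−2.048) + 12 × 0.256 V = 1.024 V.

1.0240 V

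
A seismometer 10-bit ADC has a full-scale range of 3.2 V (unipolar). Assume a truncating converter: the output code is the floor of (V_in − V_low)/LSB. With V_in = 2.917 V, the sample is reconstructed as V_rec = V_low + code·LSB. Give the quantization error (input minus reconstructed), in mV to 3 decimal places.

LSB = 3.2/2^10 = 3.125 mV.
(2.917 − 0)/0.003125 = 933.4400; ⌊·⌋ gives code 933.
V_rec = 0 + 933·0.003125 = 2.915625 V.
Difference: 0.001375 V → 1.375 mV.

1.375 mV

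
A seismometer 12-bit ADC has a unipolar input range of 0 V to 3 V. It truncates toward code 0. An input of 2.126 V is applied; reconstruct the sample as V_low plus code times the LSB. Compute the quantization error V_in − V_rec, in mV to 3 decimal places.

0.512 mV

Step size: 3 V ÷ 2^12 = 0.732 mV.
(2.126 − 0)/0.000732422 = 2902.6987; ⌊·⌋ gives code 2902.
V_rec = 0 + 2902·0.000732422 = 2.1254883 V.
Error = 2.126 − 2.1254883 = 0.000511719 V = 0.512 mV.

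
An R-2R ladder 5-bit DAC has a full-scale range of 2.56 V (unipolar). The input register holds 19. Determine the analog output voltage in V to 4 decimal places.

1.5200 V

LSB = 2.56 V / 2^5 = 80.000 mV.
V_out = 0 + 19 × 0.08 V = 1.52 V.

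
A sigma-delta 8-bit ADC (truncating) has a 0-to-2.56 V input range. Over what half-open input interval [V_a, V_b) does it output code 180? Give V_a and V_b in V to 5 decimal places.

LSB = 2.56/2^8 = 10.000 mV.
V_a = V_low + 180·LSB = 1.8 V; V_b = V_low + 181·LSB = 1.81 V.

[1.80000 V, 1.81000 V)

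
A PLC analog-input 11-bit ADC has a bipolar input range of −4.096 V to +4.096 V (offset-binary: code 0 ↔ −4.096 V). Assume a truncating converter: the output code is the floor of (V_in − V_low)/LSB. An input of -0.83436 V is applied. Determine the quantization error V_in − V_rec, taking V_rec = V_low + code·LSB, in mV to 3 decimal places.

1.640 mV

Step size: 8.192 V ÷ 2^11 = 4.000 mV.
(-0.83436 − (−4.096))/0.004 = 815.4100; ⌊·⌋ gives code 815.
Reconstructed: -0.836 V.
V_in − V_rec = 0.00164 V = 1.640 mV.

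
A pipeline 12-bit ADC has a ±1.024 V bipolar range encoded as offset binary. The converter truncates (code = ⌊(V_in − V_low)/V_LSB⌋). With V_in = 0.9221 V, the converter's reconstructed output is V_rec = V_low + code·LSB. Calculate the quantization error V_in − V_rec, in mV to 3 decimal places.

0.100 mV

One LSB is 2.048 V / 4096 = 0.500 mV.
(0.9221 − (−1.024))/0.0005 = 3892.2000; ⌊·⌋ gives code 3892.
Code 3892 maps back to (−1.024) + 3892×0.0005 V = 0.922 V.
V_in − V_rec = 0.0001 V = 0.100 mV.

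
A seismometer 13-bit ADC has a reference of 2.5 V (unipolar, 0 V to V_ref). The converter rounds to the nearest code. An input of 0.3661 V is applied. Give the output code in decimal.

code 1200

With 8192 levels over 2.5 V, one step is 305.18 µV.
(V_in − V_low)/LSB = (0.3661 − 0) / 0.000305176 = 1199.636.
Round → code 1200.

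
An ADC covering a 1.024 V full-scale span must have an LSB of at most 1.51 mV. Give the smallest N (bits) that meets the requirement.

Number of steps required ≥ 1.024 V / 1.51 mV = 678.15.
Need 2^N ≥ 678.15; 2^9 = 512, 2^10 = 1024.
Minimum N = 10.

10 bits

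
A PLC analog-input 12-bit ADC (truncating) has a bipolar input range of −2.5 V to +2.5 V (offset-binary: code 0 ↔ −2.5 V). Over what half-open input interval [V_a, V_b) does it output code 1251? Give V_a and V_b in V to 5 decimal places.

LSB = 5/2^12 = 1.221 mV.
V_a = V_low + 1251·LSB = -0.9729 V; V_b = V_low + 1252·LSB = -0.97168 V.

[-0.97290 V, -0.97168 V)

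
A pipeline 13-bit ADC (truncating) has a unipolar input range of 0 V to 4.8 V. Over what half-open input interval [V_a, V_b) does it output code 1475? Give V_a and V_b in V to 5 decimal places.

LSB = 4.8/2^13 = 0.586 mV.
V_a = V_low + 1475·LSB = 0.864258 V; V_b = V_low + 1476·LSB = 0.864844 V.

[0.86426 V, 0.86484 V)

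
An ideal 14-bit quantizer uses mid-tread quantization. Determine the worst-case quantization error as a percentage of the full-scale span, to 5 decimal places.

Rounding → worst-case error = ½ LSB = V_FS/2^15, so 100/32768 = 0.00305176 % of full scale.

0.00305 %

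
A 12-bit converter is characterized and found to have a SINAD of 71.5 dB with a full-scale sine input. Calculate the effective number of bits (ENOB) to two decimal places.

11.58 bits

ENOB = (SINAD − 1.76) / 6.02 = (71.5 − 1.76)/6.02 = 11.585.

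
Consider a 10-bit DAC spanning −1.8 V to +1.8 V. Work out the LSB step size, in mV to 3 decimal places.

Full-scale span = 3.6 V.
LSB = 3.6 / 2^10 = 3.6 / 1024 = 0.00351563 V = 3.516 mV.

3.516 mV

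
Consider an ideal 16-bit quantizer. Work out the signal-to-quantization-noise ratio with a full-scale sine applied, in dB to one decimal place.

SNR ≈ 6.02·N + 1.76 dB = 6.02·16 + 1.76 = 98.08 dB.

98.1 dB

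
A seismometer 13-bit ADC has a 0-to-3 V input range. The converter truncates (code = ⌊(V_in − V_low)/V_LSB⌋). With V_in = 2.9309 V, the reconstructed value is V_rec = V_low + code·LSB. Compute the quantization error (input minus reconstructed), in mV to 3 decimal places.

0.114 mV

Step size: 3 V ÷ 2^13 = 366.21 µV.
(2.9309 − 0)/0.000366211 = 8003.3109; ⌊·⌋ gives code 8003.
Reconstructed: 2.9307861 V.
Difference: 0.000113867 V → 0.114 mV.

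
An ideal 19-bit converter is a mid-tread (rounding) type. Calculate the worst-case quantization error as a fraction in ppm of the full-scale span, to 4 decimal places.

0.9537 ppm

Rounding → worst-case error = ½ LSB = V_FS/2^20, so 1e+06/1048576 = 0.953674 ppm of full scale.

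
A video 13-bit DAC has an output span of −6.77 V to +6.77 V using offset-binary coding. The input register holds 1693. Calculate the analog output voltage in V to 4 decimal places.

-3.9718 V

LSB = 13.54 V / 2^13 = 1.653 mV.
V_out = (−6.77) + 1693 × 0.00165283 V = -3.97176 V.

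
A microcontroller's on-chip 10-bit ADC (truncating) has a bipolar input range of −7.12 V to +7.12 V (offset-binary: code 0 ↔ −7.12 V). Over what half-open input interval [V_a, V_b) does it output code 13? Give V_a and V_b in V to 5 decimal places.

[-6.93922 V, -6.92531 V)

LSB = 14.24/2^10 = 13.906 mV.
V_a = V_low + 13·LSB = -6.93922 V; V_b = V_low + 14·LSB = -6.92531 V.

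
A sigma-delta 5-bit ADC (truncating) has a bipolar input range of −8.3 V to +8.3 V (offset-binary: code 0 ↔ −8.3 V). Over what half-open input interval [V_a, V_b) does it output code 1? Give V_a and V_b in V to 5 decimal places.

[-7.78125 V, -7.26250 V)

LSB = 16.6/2^5 = 0.5188 V.
V_a = V_low + 1·LSB = -7.78125 V; V_b = V_low + 2·LSB = -7.2625 V.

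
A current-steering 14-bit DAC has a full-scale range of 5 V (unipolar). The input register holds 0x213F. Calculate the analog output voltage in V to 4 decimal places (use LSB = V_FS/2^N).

2.5974 V

LSB = 5 V / 2^14 = 305.18 µV.
Code 0x213F = 8511 decimal.
V_out = 0 + 8511 × 0.000305176 V = 2.59735 V.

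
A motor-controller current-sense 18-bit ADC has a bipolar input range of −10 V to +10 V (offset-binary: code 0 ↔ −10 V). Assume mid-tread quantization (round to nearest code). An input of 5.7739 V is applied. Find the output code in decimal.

code 206752

With 262144 levels over 20 V, one step is 76.29 µV.
Input sits at 206751.662 steps above V_low.
So the output code is 206752.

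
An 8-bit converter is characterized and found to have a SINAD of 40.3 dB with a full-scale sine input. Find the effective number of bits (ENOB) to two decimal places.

6.40 bits

ENOB = (SINAD − 1.76) / 6.02 = (40.3 − 1.76)/6.02 = 6.402.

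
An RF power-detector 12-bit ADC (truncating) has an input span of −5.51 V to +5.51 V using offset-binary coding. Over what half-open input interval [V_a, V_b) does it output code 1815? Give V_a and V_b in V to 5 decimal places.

LSB = 11.02/2^12 = 2.690 mV.
V_a = V_low + 1815·LSB = -0.62687 V; V_b = V_low + 1816·LSB = -0.62418 V.

[-0.62687 V, -0.62418 V)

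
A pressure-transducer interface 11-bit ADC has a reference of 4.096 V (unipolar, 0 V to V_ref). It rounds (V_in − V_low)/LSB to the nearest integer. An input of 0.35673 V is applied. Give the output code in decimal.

With 2048 levels over 4.096 V, one step is 2.000 mV.
(V_in − V_low)/LSB = (0.35673 − 0) / 0.002 = 178.365.
Round → code 178.

code 178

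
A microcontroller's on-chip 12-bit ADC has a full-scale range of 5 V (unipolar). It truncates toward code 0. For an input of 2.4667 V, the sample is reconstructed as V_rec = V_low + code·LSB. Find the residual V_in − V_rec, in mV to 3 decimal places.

LSB = 5/2^12 = 1.221 mV.
(2.4667 − 0)/0.0012207 = 2020.7206; ⌊·⌋ gives code 2020.
Reconstructed: 2.4658203 V.
Error = 2.4667 − 2.4658203 = 0.000879688 V = 0.880 mV.

0.880 mV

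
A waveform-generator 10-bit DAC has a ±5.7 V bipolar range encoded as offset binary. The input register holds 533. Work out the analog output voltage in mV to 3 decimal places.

233.789 mV

LSB = 11.4 V / 2^10 = 11.133 mV.
V_out = (−5.7) + 533 × 0.0111328 V = 0.233789 V.
= 233.789 mV.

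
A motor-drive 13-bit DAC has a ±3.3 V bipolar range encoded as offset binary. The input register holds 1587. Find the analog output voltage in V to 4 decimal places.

LSB = 6.6 V / 2^13 = 0.806 mV.
V_out = (−3.3) + 1587 × 0.000805664 V = -2.02141 V.

-2.0214 V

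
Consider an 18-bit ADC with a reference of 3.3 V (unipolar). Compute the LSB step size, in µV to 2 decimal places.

12.59 µV

Full-scale span = 3.3 V.
LSB = 3.3 / 2^18 = 3.3 / 262144 = 1.25885e-05 V = 12.59 µV.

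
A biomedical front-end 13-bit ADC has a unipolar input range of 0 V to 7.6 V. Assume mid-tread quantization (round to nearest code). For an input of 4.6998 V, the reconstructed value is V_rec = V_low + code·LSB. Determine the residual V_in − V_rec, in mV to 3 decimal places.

-0.102 mV

Step size: 7.6 V ÷ 2^13 = 0.928 mV.
(V_in − V_low)/LSB = (4.6998 − 0)/0.000927734 = 5065.8897 → code 5066 (round).
Reconstructed: 4.6999023 V.
V_in − V_rec = -0.000102344 V = -0.102 mV.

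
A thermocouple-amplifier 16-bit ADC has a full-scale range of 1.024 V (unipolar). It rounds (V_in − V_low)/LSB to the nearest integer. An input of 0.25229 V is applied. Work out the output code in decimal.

Full-scale span = 1.024 V; LSB = 1.024/2^16 = 15.62 µV.
Input sits at 16146.560 steps above V_low.
round(16146.560) = 16147.

code 16147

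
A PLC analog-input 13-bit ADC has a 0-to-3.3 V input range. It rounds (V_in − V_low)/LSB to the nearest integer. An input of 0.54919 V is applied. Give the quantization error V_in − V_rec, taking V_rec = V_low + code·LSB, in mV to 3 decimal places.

Step size: 3.3 V ÷ 2^13 = 402.83 µV.
(V_in − V_low)/LSB = (0.54919 − 0)/0.000402832 = 1363.3226 → code 1363 (round).
Reconstructed: 0.54906006 V.
V_in − V_rec = 0.000129941 V = 0.130 mV.

0.130 mV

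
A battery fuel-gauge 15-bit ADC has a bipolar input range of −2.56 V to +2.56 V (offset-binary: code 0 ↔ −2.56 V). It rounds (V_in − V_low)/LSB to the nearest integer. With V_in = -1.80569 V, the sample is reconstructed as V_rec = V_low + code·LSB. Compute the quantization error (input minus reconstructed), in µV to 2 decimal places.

Step size: 5.12 V ÷ 2^15 = 156.25 µV.
(-1.80569 − (−2.56))/0.00015625 = 4827.5840; round gives code 4828.
V_rec = (−2.56) + 4828·0.00015625 = -1.805625 V.
Error = -1.80569 − (−1.805625) = -6.5e-05 V = -65.00 µV.

-65.00 µV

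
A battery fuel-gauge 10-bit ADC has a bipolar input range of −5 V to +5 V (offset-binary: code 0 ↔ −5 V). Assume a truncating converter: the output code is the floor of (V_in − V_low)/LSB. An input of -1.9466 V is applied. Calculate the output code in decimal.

code 312

LSB = 10 V / 1024 = 9.766 mV.
(-1.9466 − (−5)) / 0.00976562 = 312.668 LSBs.
So the output code is 312.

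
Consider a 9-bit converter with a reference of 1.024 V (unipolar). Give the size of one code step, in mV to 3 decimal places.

Full-scale span = 1.024 V.
LSB = 1.024 / 2^9 = 1.024 / 512 = 0.002 V = 2.000 mV.

2.000 mV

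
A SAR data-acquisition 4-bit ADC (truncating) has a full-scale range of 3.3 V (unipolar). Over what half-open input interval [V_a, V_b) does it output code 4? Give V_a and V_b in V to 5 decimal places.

[0.82500 V, 1.03125 V)

LSB = 3.3/2^4 = 206.250 mV.
V_a = V_low + 4·LSB = 0.825 V; V_b = V_low + 5·LSB = 1.03125 V.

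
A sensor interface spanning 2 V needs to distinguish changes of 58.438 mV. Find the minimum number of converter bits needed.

6 bits

Number of steps required ≥ 2 V / 58.438 mV = 34.22.
Need 2^N ≥ 34.22; 2^5 = 32, 2^6 = 64.
Minimum N = 6.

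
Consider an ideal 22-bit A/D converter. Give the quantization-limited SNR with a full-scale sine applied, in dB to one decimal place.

SNR ≈ 6.02·N + 1.76 dB = 6.02·22 + 1.76 = 134.20 dB.

134.2 dB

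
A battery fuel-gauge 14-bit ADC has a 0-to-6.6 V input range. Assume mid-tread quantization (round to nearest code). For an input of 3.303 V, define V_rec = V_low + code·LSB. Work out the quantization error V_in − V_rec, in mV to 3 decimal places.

0.180 mV

Step size: 6.6 V ÷ 2^14 = 402.83 µV.
(V_in − V_low)/LSB = (3.303 − 0)/0.000402832 = 8199.4473 → code 8199 (round).
V_rec = 0 + 8199·0.000402832 = 3.3028198 V.
Error = 3.303 − 3.3028198 = 0.000180176 V = 0.180 mV.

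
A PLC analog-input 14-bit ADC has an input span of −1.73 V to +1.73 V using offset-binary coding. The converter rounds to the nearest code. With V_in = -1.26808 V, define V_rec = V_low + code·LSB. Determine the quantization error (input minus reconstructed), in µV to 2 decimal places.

One LSB is 3.46 V / 16384 = 211.18 µV.
Scaled input = 2187.3114 LSBs, so code = 2187.
V_rec = (−1.73) + 2187·0.000211182 = -1.2681458 V.
Difference: 6.5752e-05 V → 65.75 µV.

65.75 µV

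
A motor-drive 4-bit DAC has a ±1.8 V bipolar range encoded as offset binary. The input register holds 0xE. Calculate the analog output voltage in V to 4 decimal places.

1.3500 V

LSB = 3.6 V / 2^4 = 225.000 mV.
Code 0xE = 14 decimal.
V_out = (−1.8) + 14 × 0.225 V = 1.35 V.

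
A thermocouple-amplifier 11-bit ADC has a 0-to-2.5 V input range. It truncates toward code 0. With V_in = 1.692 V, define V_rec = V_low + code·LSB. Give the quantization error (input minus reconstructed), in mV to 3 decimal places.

0.105 mV

Step size: 2.5 V ÷ 2^11 = 1.221 mV.
Scaled input = 1386.0864 LSBs, so code = 1386.
Code 1386 maps back to 0 + 1386×0.0012207 V = 1.6918945 V.
Difference: 0.000105469 V → 0.105 mV.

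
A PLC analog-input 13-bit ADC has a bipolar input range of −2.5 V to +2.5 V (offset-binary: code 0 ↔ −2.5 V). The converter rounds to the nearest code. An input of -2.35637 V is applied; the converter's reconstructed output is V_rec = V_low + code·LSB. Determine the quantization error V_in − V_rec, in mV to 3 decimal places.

LSB = 5/2^13 = 0.610 mV.
(-2.35637 − (−2.5))/0.000610352 = 235.3234; round gives code 235.
Reconstructed: -2.3565674 V.
Difference: 0.000197383 V → 0.197 mV.

0.197 mV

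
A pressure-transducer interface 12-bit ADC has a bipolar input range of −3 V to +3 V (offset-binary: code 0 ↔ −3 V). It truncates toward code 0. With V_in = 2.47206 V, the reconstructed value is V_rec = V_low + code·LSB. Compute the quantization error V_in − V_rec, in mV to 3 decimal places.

0.869 mV

One LSB is 6 V / 4096 = 1.465 mV.
(2.47206 − (−3))/0.00146484 = 3735.5930; ⌊·⌋ gives code 3735.
V_rec = (−3) + 3735·0.00146484 = 2.4711914 V.
Error = 2.47206 − 2.4711914 = 0.000868594 V = 0.869 mV.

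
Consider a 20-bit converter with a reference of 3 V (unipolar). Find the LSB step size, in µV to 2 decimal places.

2.86 µV

Full-scale span = 3 V.
LSB = 3 / 2^20 = 3 / 1048576 = 2.86102e-06 V = 2.86 µV.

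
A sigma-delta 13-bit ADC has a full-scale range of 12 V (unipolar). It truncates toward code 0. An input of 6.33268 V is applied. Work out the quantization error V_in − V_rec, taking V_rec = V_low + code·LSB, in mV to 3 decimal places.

Step size: 12 V ÷ 2^13 = 1.465 mV.
Scaled input = 4323.1095 LSBs, so code = 4323.
Reconstructed: 6.3325195 V.
V_in − V_rec = 0.000160469 V = 0.160 mV.

0.160 mV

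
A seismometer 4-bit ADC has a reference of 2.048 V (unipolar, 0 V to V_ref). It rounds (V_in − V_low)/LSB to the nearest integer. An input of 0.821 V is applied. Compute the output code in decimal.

With 16 levels over 2.048 V, one step is 128.000 mV.
(V_in − V_low)/LSB = (0.821 − 0) / 0.128 = 6.414.
round(6.414) = 6.

code 6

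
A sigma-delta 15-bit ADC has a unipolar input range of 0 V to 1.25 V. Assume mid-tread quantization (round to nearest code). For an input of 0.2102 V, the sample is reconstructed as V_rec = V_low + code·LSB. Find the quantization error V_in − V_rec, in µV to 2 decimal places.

One LSB is 1.25 V / 32768 = 38.15 µV.
(V_in − V_low)/LSB = (0.2102 − 0)/3.8147e-05 = 5510.2669 → code 5510 (round).
Reconstructed: 0.21018982 V.
V_in − V_rec = 1.01807e-05 V = 10.18 µV.

10.18 µV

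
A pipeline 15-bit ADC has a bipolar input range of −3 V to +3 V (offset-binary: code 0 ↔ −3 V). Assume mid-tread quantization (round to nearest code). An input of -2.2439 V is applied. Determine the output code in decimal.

code 4129

Full-scale span = 6 V; LSB = 6/2^15 = 183.11 µV.
(V_in − V_low)/LSB = (-2.2439 − (−3)) / 0.000183105 = 4129.314.
Round → code 4129.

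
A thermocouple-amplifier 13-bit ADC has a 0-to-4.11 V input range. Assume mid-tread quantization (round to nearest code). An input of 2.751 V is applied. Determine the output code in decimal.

With 8192 levels over 4.11 V, one step is 0.502 mV.
(V_in − V_low)/LSB = (2.751 − 0) / 0.000501709 = 5483.258.
Round → code 5483.

code 5483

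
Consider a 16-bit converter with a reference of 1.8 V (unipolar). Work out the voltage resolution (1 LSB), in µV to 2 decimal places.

Full-scale span = 1.8 V.
LSB = 1.8 / 2^16 = 1.8 / 65536 = 2.74658e-05 V = 27.47 µV.

27.47 µV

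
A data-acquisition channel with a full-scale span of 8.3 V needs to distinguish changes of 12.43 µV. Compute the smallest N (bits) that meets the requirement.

Number of steps required ≥ 8.3 V / 12.43 µV = 667739.34.
Need 2^N ≥ 667739.34; 2^19 = 524288, 2^20 = 1048576.
Minimum N = 20.

20 bits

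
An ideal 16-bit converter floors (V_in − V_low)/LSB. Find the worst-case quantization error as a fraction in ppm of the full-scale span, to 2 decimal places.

Truncating → worst-case error = 1 LSB = V_FS/2^16, so 1e+06/65536 = 15.2588 ppm of full scale.

15.26 ppm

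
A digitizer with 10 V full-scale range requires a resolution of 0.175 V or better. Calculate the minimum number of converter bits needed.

6 bits

Number of steps required ≥ 10 V / 0.175 V = 57.14.
Need 2^N ≥ 57.14; 2^5 = 32, 2^6 = 64.
Minimum N = 6.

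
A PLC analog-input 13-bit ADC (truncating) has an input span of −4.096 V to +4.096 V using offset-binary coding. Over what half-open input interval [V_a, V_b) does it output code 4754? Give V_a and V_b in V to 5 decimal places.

LSB = 8.192/2^13 = 1.000 mV.
V_a = V_low + 4754·LSB = 0.658 V; V_b = V_low + 4755·LSB = 0.659 V.

[0.65800 V, 0.65900 V)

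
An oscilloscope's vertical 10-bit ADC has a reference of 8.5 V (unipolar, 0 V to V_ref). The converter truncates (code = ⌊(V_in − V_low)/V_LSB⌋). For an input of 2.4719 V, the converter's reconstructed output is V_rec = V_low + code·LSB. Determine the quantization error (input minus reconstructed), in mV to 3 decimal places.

6.568 mV

One LSB is 8.5 V / 1024 = 8.301 mV.
Scaled input = 297.7912 LSBs, so code = 297.
Reconstructed: 2.465332 V.
Difference: 0.00656797 V → 6.568 mV.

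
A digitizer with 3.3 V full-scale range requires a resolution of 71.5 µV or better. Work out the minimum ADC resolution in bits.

16 bits

Number of steps required ≥ 3.3 V / 71.5 µV = 46153.85.
Need 2^N ≥ 46153.85; 2^15 = 32768, 2^16 = 65536.
Minimum N = 16.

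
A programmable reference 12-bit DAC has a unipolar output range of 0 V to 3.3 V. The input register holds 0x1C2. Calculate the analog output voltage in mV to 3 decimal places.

362.549 mV

LSB = 3.3 V / 2^12 = 0.806 mV.
Code 0x1C2 = 450 decimal.
V_out = 0 + 450 × 0.000805664 V = 0.362549 V.
= 362.549 mV.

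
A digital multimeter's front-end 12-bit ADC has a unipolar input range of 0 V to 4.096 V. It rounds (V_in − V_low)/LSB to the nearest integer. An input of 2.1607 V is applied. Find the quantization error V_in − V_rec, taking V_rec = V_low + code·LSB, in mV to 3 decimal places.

LSB = 4.096/2^12 = 1.000 mV.
(V_in − V_low)/LSB = (2.1607 − 0)/0.001 = 2160.7000 → code 2161 (round).
V_rec = 0 + 2161·0.001 = 2.161 V.
Difference: -0.0003 V → -0.300 mV.

-0.300 mV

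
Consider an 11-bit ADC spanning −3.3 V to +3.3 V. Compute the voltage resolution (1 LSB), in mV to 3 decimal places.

Full-scale span = 6.6 V.
LSB = 6.6 / 2^11 = 6.6 / 2048 = 0.00322266 V = 3.223 mV.

3.223 mV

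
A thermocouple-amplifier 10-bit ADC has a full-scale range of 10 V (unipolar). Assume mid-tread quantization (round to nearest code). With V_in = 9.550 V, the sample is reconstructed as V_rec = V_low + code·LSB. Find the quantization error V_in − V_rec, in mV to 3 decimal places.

LSB = 10/2^10 = 9.766 mV.
(9.550 − 0)/0.00976562 = 977.9200; round gives code 978.
V_rec = 0 + 978·0.00976562 = 9.5507812 V.
Difference: -0.00078125 V → -0.781 mV.

-0.781 mV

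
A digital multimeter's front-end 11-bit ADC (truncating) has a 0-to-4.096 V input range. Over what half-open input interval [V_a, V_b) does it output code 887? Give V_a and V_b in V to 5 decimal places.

[1.77400 V, 1.77600 V)

LSB = 4.096/2^11 = 2.000 mV.
V_a = V_low + 887·LSB = 1.774 V; V_b = V_low + 888·LSB = 1.776 V.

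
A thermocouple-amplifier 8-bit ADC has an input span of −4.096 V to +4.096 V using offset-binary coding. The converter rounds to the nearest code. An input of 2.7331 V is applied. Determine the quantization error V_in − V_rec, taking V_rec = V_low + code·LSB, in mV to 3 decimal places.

LSB = 8.192/2^8 = 32.000 mV.
(2.7331 − (−4.096))/0.032 = 213.4094; round gives code 213.
Reconstructed: 2.72 V.
Error = 2.7331 − 2.72 = 0.0131 V = 13.100 mV.

13.100 mV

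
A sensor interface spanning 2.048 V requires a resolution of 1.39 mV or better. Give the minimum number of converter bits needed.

Number of steps required ≥ 2.048 V / 1.39 mV = 1473.38.
Need 2^N ≥ 1473.38; 2^10 = 1024, 2^11 = 2048.
Minimum N = 11.

11 bits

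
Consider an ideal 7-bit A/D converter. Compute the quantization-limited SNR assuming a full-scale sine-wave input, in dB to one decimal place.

43.9 dB

SNR ≈ 6.02·N + 1.76 dB = 6.02·7 + 1.76 = 43.90 dB.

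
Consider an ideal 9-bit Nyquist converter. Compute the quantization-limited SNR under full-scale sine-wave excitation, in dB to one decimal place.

55.9 dB

SNR ≈ 6.02·N + 1.76 dB = 6.02·9 + 1.76 = 55.94 dB.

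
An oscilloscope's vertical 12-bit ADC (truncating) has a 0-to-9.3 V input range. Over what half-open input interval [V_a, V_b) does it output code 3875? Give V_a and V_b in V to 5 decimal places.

[8.79822 V, 8.80049 V)

LSB = 9.3/2^12 = 2.271 mV.
V_a = V_low + 3875·LSB = 8.79822 V; V_b = V_low + 3876·LSB = 8.80049 V.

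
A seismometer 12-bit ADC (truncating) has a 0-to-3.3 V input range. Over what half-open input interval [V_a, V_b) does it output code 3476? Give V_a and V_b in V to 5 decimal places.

LSB = 3.3/2^12 = 0.806 mV.
V_a = V_low + 3476·LSB = 2.80049 V; V_b = V_low + 3477·LSB = 2.80129 V.

[2.80049 V, 2.80129 V)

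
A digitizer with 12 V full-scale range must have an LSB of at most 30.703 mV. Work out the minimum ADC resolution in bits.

Number of steps required ≥ 12 V / 30.703 mV = 390.84.
Need 2^N ≥ 390.84; 2^8 = 256, 2^9 = 512.
Minimum N = 9.

9 bits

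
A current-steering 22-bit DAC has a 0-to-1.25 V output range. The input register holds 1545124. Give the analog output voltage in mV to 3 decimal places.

460.483 mV

LSB = 1.25 V / 2^22 = 0.30 µV.
V_out = 0 + 1545124 × 2.98023e-07 V = 0.460483 V.
= 460.483 mV.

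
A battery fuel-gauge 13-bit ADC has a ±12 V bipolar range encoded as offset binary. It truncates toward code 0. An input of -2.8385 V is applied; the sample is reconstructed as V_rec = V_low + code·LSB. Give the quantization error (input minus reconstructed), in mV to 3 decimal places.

0.367 mV

Step size: 24 V ÷ 2^13 = 2.930 mV.
(V_in − V_low)/LSB = (-2.8385 − (−12))/0.00292969 = 3127.1253 → code 3127 (floor).
Code 3127 maps back to (−12) + 3127×0.00292969 V = -2.8388672 V.
V_in − V_rec = 0.000367188 V = 0.367 mV.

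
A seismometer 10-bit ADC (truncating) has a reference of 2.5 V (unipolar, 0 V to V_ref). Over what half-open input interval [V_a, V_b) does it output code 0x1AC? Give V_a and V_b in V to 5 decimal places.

LSB = 2.5/2^10 = 2.441 mV.
Code 0x1AC = 428 decimal.
V_a = V_low + 428·LSB = 1.04492 V; V_b = V_low + 429·LSB = 1.04736 V.

[1.04492 V, 1.04736 V)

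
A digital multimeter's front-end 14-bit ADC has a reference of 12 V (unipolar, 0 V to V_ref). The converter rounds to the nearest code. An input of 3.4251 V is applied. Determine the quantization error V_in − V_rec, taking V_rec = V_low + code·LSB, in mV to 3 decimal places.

One LSB is 12 V / 16384 = 0.732 mV.
Scaled input = 4676.4032 LSBs, so code = 4676.
V_rec = 0 + 4676·0.000732422 = 3.4248047 V.
V_in − V_rec = 0.000295313 V = 0.295 mV.

0.295 mV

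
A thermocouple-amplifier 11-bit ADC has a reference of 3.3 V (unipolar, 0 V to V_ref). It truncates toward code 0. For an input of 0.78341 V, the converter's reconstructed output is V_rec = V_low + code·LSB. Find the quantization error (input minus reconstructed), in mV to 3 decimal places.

LSB = 3.3/2^11 = 1.611 mV.
(V_in − V_low)/LSB = (0.78341 − 0)/0.00161133 = 486.1890 → code 486 (floor).
Reconstructed: 0.78310547 V.
V_in − V_rec = 0.000304531 V = 0.305 mV.

0.305 mV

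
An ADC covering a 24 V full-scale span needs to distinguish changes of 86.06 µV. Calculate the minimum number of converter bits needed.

Number of steps required ≥ 24 V / 86.06 µV = 278875.20.
Need 2^N ≥ 278875.20; 2^18 = 262144, 2^19 = 524288.
Minimum N = 19.

19 bits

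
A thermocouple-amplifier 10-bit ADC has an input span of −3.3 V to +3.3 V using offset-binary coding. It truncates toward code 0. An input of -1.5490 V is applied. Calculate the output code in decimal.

code 271

LSB = 6.6 V / 1024 = 6.445 mV.
(-1.5490 − (−3.3)) / 0.00644531 = 271.670 LSBs.
⌊·⌋(271.670) = 271.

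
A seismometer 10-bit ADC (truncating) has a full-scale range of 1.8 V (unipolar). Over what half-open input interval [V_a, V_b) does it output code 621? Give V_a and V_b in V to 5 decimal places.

[1.09160 V, 1.09336 V)

LSB = 1.8/2^10 = 1.758 mV.
V_a = V_low + 621·LSB = 1.0916 V; V_b = V_low + 622·LSB = 1.09336 V.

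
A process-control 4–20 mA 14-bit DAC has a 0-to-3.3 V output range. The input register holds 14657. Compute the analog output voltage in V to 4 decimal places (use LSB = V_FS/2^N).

LSB = 3.3 V / 2^14 = 201.42 µV.
V_out = 0 + 14657 × 0.000201416 V = 2.95215 V.

2.9522 V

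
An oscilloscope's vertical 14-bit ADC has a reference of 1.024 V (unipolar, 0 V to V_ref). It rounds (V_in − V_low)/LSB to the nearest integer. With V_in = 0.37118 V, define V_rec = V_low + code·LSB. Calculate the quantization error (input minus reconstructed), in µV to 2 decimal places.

-7.50 µV

Step size: 1.024 V ÷ 2^14 = 62.50 µV.
(0.37118 − 0)/6.25e-05 = 5938.8800; round gives code 5939.
Reconstructed: 0.3711875 V.
V_in − V_rec = -7.5e-06 V = -7.50 µV.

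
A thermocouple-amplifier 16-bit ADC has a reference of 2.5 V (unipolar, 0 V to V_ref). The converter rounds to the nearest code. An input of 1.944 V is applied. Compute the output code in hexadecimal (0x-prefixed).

With 65536 levels over 2.5 V, one step is 38.15 µV.
(V_in − V_low)/LSB = (1.944 − 0) / 3.8147e-05 = 50960.794.
Round → code 50961.
In hexadecimal (0x-prefixed): 0xC711.

code 0xC711 (decimal 50961)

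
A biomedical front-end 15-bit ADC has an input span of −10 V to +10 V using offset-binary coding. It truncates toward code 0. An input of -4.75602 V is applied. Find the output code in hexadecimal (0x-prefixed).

With 32768 levels over 20 V, one step is 0.610 mV.
Input sits at 8591.737 steps above V_low.
Floor → code 8591.
In hexadecimal (0x-prefixed): 0x218F.

code 0x218F (decimal 8591)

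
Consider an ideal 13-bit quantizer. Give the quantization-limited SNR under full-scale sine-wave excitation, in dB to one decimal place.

80.0 dB

SNR ≈ 6.02·N + 1.76 dB = 6.02·13 + 1.76 = 80.02 dB.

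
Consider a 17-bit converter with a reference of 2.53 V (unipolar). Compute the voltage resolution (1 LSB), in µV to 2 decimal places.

Full-scale span = 2.53 V.
LSB = 2.53 / 2^17 = 2.53 / 131072 = 1.93024e-05 V = 19.30 µV.

19.30 µV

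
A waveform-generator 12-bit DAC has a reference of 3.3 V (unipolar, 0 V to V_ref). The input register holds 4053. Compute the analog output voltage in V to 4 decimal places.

LSB = 3.3 V / 2^12 = 0.806 mV.
V_out = 0 + 4053 × 0.000805664 V = 3.26536 V.

3.2654 V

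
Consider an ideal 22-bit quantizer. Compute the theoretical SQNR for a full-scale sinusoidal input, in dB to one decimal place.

134.2 dB

SNR ≈ 6.02·N + 1.76 dB = 6.02·22 + 1.76 = 134.20 dB.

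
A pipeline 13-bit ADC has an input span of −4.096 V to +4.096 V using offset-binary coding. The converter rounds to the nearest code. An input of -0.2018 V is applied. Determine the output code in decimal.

code 3894

With 8192 levels over 8.192 V, one step is 1.000 mV.
Input sits at 3894.200 steps above V_low.
Round → code 3894.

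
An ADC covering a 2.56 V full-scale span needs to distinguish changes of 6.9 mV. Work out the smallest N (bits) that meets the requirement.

9 bits

Number of steps required ≥ 2.56 V / 6.9 mV = 371.01.
Need 2^N ≥ 371.01; 2^8 = 256, 2^9 = 512.
Minimum N = 9.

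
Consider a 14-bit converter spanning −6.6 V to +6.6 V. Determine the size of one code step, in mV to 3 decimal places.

Full-scale span = 13.2 V.
LSB = 13.2 / 2^14 = 13.2 / 16384 = 0.000805664 V = 0.806 mV.

0.806 mV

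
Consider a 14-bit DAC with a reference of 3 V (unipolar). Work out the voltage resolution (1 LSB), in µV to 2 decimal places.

183.11 µV

Full-scale span = 3 V.
LSB = 3 / 2^14 = 3 / 16384 = 0.000183105 V = 183.11 µV.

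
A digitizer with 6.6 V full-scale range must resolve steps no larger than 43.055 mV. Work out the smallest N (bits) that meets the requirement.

Number of steps required ≥ 6.6 V / 43.055 mV = 153.29.
Need 2^N ≥ 153.29; 2^7 = 128, 2^8 = 256.
Minimum N = 8.

8 bits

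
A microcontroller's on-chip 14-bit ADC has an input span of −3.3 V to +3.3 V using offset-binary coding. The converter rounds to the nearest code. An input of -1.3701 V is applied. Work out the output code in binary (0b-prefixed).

LSB = 6.6 V / 16384 = 402.83 µV.
(V_in − V_low)/LSB = (-1.3701 − (−3.3)) / 0.000402832 = 4790.831.
Round → code 4791.
In binary (0b-prefixed): 0b1001010110111.

code 0b1001010110111 (decimal 4791)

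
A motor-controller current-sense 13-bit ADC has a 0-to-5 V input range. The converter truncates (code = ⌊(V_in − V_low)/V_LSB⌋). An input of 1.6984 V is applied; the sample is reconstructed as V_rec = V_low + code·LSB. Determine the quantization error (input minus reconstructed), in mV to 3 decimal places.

One LSB is 5 V / 8192 = 0.610 mV.
(V_in − V_low)/LSB = (1.6984 − 0)/0.000610352 = 2782.6586 → code 2782 (floor).
Code 2782 maps back to 0 + 2782×0.000610352 V = 1.697998 V.
V_in − V_rec = 0.000401953 V = 0.402 mV.

0.402 mV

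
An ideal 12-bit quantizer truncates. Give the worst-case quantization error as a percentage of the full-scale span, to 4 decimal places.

Truncating → worst-case error = 1 LSB = V_FS/2^12, so 100/4096 = 0.0244141 % of full scale.

0.0244 %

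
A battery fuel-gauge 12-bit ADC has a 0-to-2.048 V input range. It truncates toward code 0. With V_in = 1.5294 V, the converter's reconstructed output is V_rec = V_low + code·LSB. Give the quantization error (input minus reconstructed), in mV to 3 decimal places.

Step size: 2.048 V ÷ 2^12 = 0.500 mV.
Scaled input = 3058.8000 LSBs, so code = 3058.
V_rec = 0 + 3058·0.0005 = 1.529 V.
Error = 1.5294 − 1.529 = 0.0004 V = 0.400 mV.

0.400 mV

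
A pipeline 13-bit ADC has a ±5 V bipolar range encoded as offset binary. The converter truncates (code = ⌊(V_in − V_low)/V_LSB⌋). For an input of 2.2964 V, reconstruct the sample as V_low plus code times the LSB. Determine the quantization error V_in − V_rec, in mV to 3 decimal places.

One LSB is 10 V / 8192 = 1.221 mV.
Scaled input = 5977.2109 LSBs, so code = 5977.
Reconstructed: 2.2961426 V.
V_in − V_rec = 0.000257422 V = 0.257 mV.

0.257 mV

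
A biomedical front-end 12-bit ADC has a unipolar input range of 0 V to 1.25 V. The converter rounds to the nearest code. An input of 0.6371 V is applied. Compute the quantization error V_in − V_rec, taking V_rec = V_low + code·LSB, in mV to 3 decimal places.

Step size: 1.25 V ÷ 2^12 = 305.18 µV.
(0.6371 − 0)/0.000305176 = 2087.6493; round gives code 2088.
V_rec = 0 + 2088·0.000305176 = 0.63720703 V.
Difference: -0.000107031 V → -0.107 mV.

-0.107 mV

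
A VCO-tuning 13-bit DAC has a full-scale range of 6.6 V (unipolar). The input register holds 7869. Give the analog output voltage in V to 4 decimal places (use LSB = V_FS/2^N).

LSB = 6.6 V / 2^13 = 0.806 mV.
V_out = 0 + 7869 × 0.000805664 V = 6.33977 V.

6.3398 V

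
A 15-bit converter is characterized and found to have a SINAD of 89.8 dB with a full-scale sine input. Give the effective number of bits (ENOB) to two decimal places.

14.62 bits

ENOB = (SINAD − 1.76) / 6.02 = (89.8 − 1.76)/6.02 = 14.625.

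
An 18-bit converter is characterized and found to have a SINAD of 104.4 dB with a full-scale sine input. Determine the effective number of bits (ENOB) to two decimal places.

17.05 bits

ENOB = (SINAD − 1.76) / 6.02 = (104.4 − 1.76)/6.02 = 17.050.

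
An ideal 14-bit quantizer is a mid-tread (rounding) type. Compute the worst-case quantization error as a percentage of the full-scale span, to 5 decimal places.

Rounding → worst-case error = ½ LSB = V_FS/2^15, so 100/32768 = 0.00305176 % of full scale.

0.00305 %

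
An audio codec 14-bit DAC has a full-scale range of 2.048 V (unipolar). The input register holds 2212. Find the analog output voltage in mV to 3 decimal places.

276.500 mV

LSB = 2.048 V / 2^14 = 125.00 µV.
V_out = 0 + 2212 × 0.000125 V = 0.2765 V.
= 276.500 mV.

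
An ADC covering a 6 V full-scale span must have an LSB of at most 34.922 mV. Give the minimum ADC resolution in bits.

Number of steps required ≥ 6 V / 34.922 mV = 171.81.
Need 2^N ≥ 171.81; 2^7 = 128, 2^8 = 256.
Minimum N = 8.

8 bits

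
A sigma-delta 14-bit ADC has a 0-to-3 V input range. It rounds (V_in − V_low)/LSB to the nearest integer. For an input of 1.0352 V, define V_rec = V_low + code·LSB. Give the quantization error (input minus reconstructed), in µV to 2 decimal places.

-78.32 µV

One LSB is 3 V / 16384 = 183.11 µV.
Scaled input = 5653.5723 LSBs, so code = 5654.
Code 5654 maps back to 0 + 5654×0.000183105 V = 1.0352783 V.
Difference: -7.83203e-05 V → -78.32 µV.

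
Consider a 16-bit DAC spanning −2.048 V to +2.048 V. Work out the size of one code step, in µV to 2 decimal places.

62.50 µV

Full-scale span = 4.096 V.
LSB = 4.096 / 2^16 = 4.096 / 65536 = 6.25e-05 V = 62.50 µV.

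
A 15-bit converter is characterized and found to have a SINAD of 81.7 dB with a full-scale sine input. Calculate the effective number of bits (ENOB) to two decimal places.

13.28 bits

ENOB = (SINAD − 1.76) / 6.02 = (81.7 − 1.76)/6.02 = 13.279.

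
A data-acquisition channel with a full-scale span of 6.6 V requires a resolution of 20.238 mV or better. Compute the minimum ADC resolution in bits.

9 bits

Number of steps required ≥ 6.6 V / 20.238 mV = 326.12.
Need 2^N ≥ 326.12; 2^8 = 256, 2^9 = 512.
Minimum N = 9.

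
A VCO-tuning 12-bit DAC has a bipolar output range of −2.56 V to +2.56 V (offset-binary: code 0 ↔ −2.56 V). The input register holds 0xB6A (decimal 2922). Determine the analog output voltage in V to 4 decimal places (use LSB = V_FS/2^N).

1.0925 V

LSB = 5.12 V / 2^12 = 1.250 mV.
Code 0xB6A = 2922 decimal.
V_out = (−2.56) + 2922 × 0.00125 V = 1.0925 V.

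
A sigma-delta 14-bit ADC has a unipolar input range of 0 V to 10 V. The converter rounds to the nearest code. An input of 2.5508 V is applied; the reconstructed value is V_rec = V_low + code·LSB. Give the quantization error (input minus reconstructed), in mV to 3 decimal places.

One LSB is 10 V / 16384 = 0.610 mV.
(V_in − V_low)/LSB = (2.5508 − 0)/0.000610352 = 4179.2307 → code 4179 (round).
Reconstructed: 2.5506592 V.
Difference: 0.00014082 V → 0.141 mV.

0.141 mV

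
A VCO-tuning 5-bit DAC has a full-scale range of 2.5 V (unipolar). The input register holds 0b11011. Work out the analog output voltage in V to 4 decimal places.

2.1094 V

LSB = 2.5 V / 2^5 = 78.125 mV.
Code 0b11011 = 27 decimal.
V_out = 0 + 27 × 0.078125 V = 2.10938 V.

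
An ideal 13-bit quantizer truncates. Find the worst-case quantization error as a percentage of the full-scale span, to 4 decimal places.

0.0122 %

Truncating → worst-case error = 1 LSB = V_FS/2^13, so 100/8192 = 0.012207 % of full scale.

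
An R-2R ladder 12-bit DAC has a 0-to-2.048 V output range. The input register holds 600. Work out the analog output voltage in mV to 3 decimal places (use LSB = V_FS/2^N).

300.000 mV

LSB = 2.048 V / 2^12 = 0.500 mV.
V_out = 0 + 600 × 0.0005 V = 0.3 V.
= 300.000 mV.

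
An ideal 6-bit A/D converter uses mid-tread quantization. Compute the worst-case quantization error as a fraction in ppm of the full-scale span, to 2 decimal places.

7812.50 ppm

Rounding → worst-case error = ½ LSB = V_FS/2^7, so 1e+06/128 = 7812.5 ppm of full scale.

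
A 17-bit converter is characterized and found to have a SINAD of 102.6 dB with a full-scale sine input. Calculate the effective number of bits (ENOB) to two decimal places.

16.75 bits

ENOB = (SINAD − 1.76) / 6.02 = (102.6 − 1.76)/6.02 = 16.751.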